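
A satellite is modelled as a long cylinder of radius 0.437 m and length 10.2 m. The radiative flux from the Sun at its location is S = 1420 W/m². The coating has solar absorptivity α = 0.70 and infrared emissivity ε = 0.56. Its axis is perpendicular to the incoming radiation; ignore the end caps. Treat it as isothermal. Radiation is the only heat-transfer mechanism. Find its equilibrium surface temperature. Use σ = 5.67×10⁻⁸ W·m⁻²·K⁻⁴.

T ≈ 316 K

At equilibrium, absorbed power = emitted power.
Absorbing cross-section = 2rL = 8.915 m²; emitting surface = 2πrL = 28.01 m² (ratio π).
αS·A_cross = εσ·A_surf·T⁴  ⇒  T⁴ = αS/(ε·πσ).
T⁴ = 0.700·1420/(0.56·π·5.67×10⁻⁸) = 9.965×10⁹ K⁴.
T = (9.965×10⁹)^(1/4).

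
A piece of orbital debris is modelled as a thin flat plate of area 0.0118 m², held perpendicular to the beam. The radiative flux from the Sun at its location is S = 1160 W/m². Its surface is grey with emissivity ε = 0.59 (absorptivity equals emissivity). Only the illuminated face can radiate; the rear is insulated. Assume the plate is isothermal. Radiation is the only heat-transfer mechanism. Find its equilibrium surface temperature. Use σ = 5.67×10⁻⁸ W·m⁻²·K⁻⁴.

T ≈ 378 K

At equilibrium, absorbed power = emitted power.
Absorbing cross-section = A = 0.01180 m²; emitting surface = A = 0.01180 m² (ratio 1).
εS·A_cross = εσ·A_surf·T⁴  ⇒  T⁴ = S/(1σ)   (ε cancels).
T⁴ = 1160/(1·5.67×10⁻⁸) = 2.046×10¹⁰ K⁴.
T = (2.046×10¹⁰)^(1/4).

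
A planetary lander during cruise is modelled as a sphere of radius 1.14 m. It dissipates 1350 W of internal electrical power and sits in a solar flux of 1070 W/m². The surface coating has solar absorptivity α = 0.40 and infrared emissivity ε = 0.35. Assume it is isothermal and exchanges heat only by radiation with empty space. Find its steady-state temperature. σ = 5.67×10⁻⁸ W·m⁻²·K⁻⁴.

At steady state, absorbed solar power + internal power = radiated power.
Absorbed: α·S·A_cross = 0.40·1070·4.083 = 1747 W (cross-section πr²).
Total input = 1747 + 1350 = 3097 W.
Radiated: εσ·A_surf·T⁴ with A_surf = 4πr² = 16.33 m².
T⁴ = 3097/(0.35·5.67×10⁻⁸·16.33) = 9.557×10⁹ K⁴.

T ≈ 313 K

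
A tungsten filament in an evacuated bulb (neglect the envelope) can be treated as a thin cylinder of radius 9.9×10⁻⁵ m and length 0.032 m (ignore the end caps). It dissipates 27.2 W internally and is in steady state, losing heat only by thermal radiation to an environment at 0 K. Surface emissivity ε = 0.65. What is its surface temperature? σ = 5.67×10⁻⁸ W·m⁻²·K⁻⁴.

T ≈ 2470 K

Steady state: internal power = radiated power, P = εσA T⁴.
Radiating area A = 2πrL = 1.991×10⁻⁵ m².
T⁴ = P/(εσA) = 27.2/(0.65·5.67×10⁻⁸·1.991×10⁻⁵) = 3.708×10¹³ K⁴.
T = (3.708×10¹³)^(1/4).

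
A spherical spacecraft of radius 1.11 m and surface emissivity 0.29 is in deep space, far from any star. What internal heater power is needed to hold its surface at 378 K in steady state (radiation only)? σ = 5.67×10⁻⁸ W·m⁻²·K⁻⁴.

P ≈ 5200 W

P = εσ·4πr²·T⁴.
4πr² = 15.48 m²; T⁴ = 2.042×10¹⁰ K⁴.
P = 0.29·5.67×10⁻⁸·15.48·2.042×10¹⁰.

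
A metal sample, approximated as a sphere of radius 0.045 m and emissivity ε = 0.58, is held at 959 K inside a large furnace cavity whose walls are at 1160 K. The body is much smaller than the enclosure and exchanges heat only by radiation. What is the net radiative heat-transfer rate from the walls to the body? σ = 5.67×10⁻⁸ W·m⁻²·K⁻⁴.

P_net ≈ 807 W

For a small grey body in a large enclosure: P_net = εσA(T_body⁴ − T_wall⁴).
A = 4πr² = 0.02545 m²; T_body⁴ − T_wall⁴ = 8.458×10¹¹ − 1.811×10¹² = -9.648×10¹¹ K⁴.
|P_net| = 0.58·5.67×10⁻⁸·0.02545·9.648×10¹¹.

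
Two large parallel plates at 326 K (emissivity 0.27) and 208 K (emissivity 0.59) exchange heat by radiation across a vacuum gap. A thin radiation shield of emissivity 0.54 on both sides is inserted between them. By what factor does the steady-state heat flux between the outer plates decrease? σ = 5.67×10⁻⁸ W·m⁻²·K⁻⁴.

factor ≈ 1.61

Without shield: q₀ = σΔ(T⁴)/(1/ε₁+1/ε₂−1) with denominator 4.399.
With shield the two gaps are in series; the resistances add: (1/ε₁+1/ε_s−1)+(1/ε_s+1/ε₂−1) = 4.556+2.547 = 7.102.
Heat-flux ratio q₀/q = 7.102/4.399.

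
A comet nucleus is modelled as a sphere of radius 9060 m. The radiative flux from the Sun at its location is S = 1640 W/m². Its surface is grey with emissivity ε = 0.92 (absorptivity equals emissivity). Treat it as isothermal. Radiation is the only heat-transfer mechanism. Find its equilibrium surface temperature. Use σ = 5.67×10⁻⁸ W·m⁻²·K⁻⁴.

T ≈ 292 K

At equilibrium, absorbed power = emitted power.
Absorbing cross-section = πr² = 2.579×10⁸ m²; emitting surface = 4πr² = 1.031×10⁹ m² (ratio 4).
εS·A_cross = εσ·A_surf·T⁴  ⇒  T⁴ = S/(4σ)   (ε cancels).
T⁴ = 1640/(4·5.67×10⁻⁸) = 7.231×10⁹ K⁴.
T = (7.231×10⁹)^(1/4).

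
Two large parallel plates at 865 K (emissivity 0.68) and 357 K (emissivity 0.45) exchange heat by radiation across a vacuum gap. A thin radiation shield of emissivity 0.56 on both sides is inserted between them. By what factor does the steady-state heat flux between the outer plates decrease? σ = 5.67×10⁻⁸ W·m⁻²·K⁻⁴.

factor ≈ 1.95

Without shield: q₀ = σΔ(T⁴)/(1/ε₁+1/ε₂−1) with denominator 2.693.
With shield the two gaps are in series; the resistances add: (1/ε₁+1/ε_s−1)+(1/ε_s+1/ε₂−1) = 2.256+3.008 = 5.264.
Heat-flux ratio q₀/q = 5.264/2.693.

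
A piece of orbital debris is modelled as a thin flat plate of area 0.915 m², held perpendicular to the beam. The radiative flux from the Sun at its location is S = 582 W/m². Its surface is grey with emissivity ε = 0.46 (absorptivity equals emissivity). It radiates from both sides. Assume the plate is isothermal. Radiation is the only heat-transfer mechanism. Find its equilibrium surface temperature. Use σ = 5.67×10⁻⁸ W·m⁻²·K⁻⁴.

T ≈ 268 K

At equilibrium, absorbed power = emitted power.
Absorbing cross-section = A = 0.9150 m²; emitting surface = 2A = 1.830 m² (ratio 2).
εS·A_cross = εσ·A_surf·T⁴  ⇒  T⁴ = S/(2σ)   (ε cancels).
T⁴ = 582/(2·5.67×10⁻⁸) = 5.132×10⁹ K⁴.
T = (5.132×10⁹)^(1/4).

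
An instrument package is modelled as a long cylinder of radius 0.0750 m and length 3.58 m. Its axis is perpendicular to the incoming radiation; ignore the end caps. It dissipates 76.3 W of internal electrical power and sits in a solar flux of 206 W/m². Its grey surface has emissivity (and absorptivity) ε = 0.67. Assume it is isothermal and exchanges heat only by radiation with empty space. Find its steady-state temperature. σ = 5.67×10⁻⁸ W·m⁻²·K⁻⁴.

At steady state, absorbed solar power + internal power = radiated power.
Absorbed: α·S·A_cross = 0.67·206·0.5370 = 74.12 W (cross-section 2rL).
Total input = 74.12 + 76.3 = 150.4 W.
Radiated: εσ·A_surf·T⁴ with A_surf = 2πrL = 1.687 m².
T⁴ = 150.4/(0.67·5.67×10⁻⁸·1.687) = 2.347×10⁹ K⁴.

T ≈ 220 K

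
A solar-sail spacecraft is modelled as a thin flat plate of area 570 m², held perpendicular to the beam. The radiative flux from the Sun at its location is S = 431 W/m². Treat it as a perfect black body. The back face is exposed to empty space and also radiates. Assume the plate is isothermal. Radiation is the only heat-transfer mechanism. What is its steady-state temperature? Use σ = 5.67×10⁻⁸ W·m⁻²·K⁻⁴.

T ≈ 248 K

At equilibrium, absorbed power = emitted power.
Absorbing cross-section = A = 570.0 m²; emitting surface = 2A = 1140 m² (ratio 2).
S·A_cross = εσ·A_surf·T⁴  ⇒  T⁴ = S/(2σ).
T⁴ = 1.00·431/(2·5.67×10⁻⁸) = 3.801×10⁹ K⁴.
T = (3.801×10⁹)^(1/4).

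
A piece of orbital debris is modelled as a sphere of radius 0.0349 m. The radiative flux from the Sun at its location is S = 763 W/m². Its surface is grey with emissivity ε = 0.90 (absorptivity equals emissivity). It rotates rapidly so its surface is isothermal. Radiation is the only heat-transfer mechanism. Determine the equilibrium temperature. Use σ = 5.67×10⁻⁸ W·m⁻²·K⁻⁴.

At equilibrium, absorbed power = emitted power.
Absorbing cross-section = πr² = 0.003826 m²; emitting surface = 4πr² = 0.01531 m² (ratio 4).
εS·A_cross = εσ·A_surf·T⁴  ⇒  T⁴ = S/(4σ)   (ε cancels).
T⁴ = 763/(4·5.67×10⁻⁸) = 3.364×10⁹ K⁴.
T = (3.364×10⁹)^(1/4).

T ≈ 241 K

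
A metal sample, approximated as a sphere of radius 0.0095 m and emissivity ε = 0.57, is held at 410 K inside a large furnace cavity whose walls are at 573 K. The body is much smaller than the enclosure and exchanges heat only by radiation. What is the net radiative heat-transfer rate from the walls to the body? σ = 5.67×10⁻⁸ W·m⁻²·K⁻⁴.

P_net ≈ 2.92 W

For a small grey body in a large enclosure: P_net = εσA(T_body⁴ − T_wall⁴).
A = 4πr² = 0.001134 m²; T_body⁴ − T_wall⁴ = 2.826×10¹⁰ − 1.078×10¹¹ = -7.954×10¹⁰ K⁴.
|P_net| = 0.57·5.67×10⁻⁸·0.001134·7.954×10¹⁰.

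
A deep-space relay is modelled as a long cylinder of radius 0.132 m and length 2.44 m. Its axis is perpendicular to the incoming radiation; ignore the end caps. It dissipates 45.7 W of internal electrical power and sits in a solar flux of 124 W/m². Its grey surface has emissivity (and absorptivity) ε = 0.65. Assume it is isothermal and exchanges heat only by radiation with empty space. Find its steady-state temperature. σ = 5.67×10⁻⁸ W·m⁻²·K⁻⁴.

At steady state, absorbed solar power + internal power = radiated power.
Absorbed: α·S·A_cross = 0.65·124·0.6442 = 51.92 W (cross-section 2rL).
Total input = 51.92 + 45.7 = 97.62 W.
Radiated: εσ·A_surf·T⁴ with A_surf = 2πrL = 2.024 m².
T⁴ = 97.62/(0.65·5.67×10⁻⁸·2.024) = 1.309×10⁹ K⁴.

T ≈ 190 K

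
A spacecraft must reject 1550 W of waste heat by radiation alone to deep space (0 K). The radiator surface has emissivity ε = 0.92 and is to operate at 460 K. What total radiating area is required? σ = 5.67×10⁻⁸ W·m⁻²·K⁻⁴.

P = εσA T⁴ ⇒ A = P/(εσT⁴).
T⁴ = 4.477×10¹⁰ K⁴.
A = 1550/(0.92 × 5.67×10⁻⁸ × 4.477×10¹⁰).

A ≈ 0.664 m²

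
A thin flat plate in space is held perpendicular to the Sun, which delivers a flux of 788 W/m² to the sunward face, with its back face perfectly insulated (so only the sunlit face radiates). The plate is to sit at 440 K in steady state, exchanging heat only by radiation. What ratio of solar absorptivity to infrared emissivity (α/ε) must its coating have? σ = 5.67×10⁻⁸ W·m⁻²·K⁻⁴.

α/ε ≈ 2.70

Balance: αS·A = εσ·1A·T⁴ ⇒ α/ε = σT⁴/S.
α/ε = 5.67×10⁻⁸·(440)⁴/788 = 5.67×10⁻⁸·3.748×10¹⁰/788.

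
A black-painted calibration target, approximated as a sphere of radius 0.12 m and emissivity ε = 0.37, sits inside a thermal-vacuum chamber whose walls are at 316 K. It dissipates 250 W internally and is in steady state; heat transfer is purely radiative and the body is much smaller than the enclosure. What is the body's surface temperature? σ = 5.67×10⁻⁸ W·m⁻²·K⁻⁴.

T ≈ 525 K

For a small grey body in a large enclosure, net radiated power = εσA(T⁴ − T_w⁴).
Steady state: P = εσA(T⁴ − T_w⁴) with A = 4πr² = 0.1810 m².
T⁴ = P/(εσA) + T_w⁴ = 250/(0.37·5.67×10⁻⁸·0.1810) + (316)⁴
    = 6.585×10¹⁰ + 9.971×10⁹ = 7.583×10¹⁰ K⁴.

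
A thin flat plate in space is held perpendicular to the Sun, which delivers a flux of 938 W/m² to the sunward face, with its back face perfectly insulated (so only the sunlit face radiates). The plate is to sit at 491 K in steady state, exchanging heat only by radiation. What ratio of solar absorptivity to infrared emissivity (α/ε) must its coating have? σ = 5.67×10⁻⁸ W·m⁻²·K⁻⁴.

α/ε ≈ 3.51

Balance: αS·A = εσ·1A·T⁴ ⇒ α/ε = σT⁴/S.
α/ε = 5.67×10⁻⁸·(491)⁴/938 = 5.67×10⁻⁸·5.812×10¹⁰/938.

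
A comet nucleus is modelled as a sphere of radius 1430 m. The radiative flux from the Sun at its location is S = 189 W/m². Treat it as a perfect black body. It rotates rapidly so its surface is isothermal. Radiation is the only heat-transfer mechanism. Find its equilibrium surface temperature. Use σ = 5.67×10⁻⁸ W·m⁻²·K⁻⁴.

At equilibrium, absorbed power = emitted power.
Absorbing cross-section = πr² = 6.424×10⁶ m²; emitting surface = 4πr² = 2.570×10⁷ m² (ratio 4).
S·A_cross = εσ·A_surf·T⁴  ⇒  T⁴ = S/(4σ).
T⁴ = 1.00·189/(4·5.67×10⁻⁸) = 8.333×10⁸ K⁴.
T = (8.333×10⁸)^(1/4).

T ≈ 170 K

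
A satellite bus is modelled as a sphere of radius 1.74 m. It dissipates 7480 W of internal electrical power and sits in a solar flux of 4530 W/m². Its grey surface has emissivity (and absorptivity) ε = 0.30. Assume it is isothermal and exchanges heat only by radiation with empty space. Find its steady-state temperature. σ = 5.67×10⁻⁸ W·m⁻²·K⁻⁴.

T ≈ 421 K

At steady state, absorbed solar power + internal power = radiated power.
Absorbed: α·S·A_cross = 0.30·4530·9.511 = 12930 W (cross-section πr²).
Total input = 12930 + 7480 = 20410 W.
Radiated: εσ·A_surf·T⁴ with A_surf = 4πr² = 38.05 m².
T⁴ = 20410/(0.30·5.67×10⁻⁸·38.05) = 3.153×10¹⁰ K⁴.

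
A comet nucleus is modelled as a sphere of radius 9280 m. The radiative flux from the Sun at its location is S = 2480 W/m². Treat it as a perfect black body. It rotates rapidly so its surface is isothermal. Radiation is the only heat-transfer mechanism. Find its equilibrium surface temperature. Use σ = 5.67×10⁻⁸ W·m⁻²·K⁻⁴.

T ≈ 323 K

At equilibrium, absorbed power = emitted power.
Absorbing cross-section = πr² = 2.705×10⁸ m²; emitting surface = 4πr² = 1.082×10⁹ m² (ratio 4).
S·A_cross = εσ·A_surf·T⁴  ⇒  T⁴ = S/(4σ).
T⁴ = 1.00·2480/(4·5.67×10⁻⁸) = 1.093×10¹⁰ K⁴.
T = (1.093×10¹⁰)^(1/4).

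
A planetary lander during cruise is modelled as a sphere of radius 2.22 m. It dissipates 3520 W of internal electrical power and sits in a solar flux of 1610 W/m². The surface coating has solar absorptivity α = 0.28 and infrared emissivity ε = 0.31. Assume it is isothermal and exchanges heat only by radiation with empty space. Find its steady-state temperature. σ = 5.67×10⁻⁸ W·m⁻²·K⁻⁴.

At steady state, absorbed solar power + internal power = radiated power.
Absorbed: α·S·A_cross = 0.28·1610·15.48 = 6980 W (cross-section πr²).
Total input = 6980 + 3520 = 10500 W.
Radiated: εσ·A_surf·T⁴ with A_surf = 4πr² = 61.93 m².
T⁴ = 10500/(0.31·5.67×10⁻⁸·61.93) = 9.645×10⁹ K⁴.

T ≈ 313 K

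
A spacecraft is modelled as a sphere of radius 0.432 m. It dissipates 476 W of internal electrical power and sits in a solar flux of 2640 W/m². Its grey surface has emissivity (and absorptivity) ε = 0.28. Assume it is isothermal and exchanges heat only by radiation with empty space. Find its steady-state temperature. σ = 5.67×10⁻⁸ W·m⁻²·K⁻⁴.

At steady state, absorbed solar power + internal power = radiated power.
Absorbed: α·S·A_cross = 0.28·2640·0.5863 = 433.4 W (cross-section πr²).
Total input = 433.4 + 476 = 909.4 W.
Radiated: εσ·A_surf·T⁴ with A_surf = 4πr² = 2.345 m².
T⁴ = 909.4/(0.28·5.67×10⁻⁸·2.345) = 2.442×10¹⁰ K⁴.

T ≈ 395 K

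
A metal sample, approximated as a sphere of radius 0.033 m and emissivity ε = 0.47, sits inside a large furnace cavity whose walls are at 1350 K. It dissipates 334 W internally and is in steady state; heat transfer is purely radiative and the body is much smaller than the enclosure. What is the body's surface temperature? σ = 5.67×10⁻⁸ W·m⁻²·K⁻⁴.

For a small grey body in a large enclosure, net radiated power = εσA(T⁴ − T_w⁴).
Steady state: P = εσA(T⁴ − T_w⁴) with A = 4πr² = 0.01368 m².
T⁴ = P/(εσA) + T_w⁴ = 334/(0.47·5.67×10⁻⁸·0.01368) + (1350)⁴
    = 9.159×10¹¹ + 3.322×10¹² = 4.237×10¹² K⁴.

T ≈ 1430 K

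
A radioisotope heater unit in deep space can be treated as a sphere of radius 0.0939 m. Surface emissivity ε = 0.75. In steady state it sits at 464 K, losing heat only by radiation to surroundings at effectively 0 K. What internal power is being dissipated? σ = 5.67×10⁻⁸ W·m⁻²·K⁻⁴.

P ≈ 218 W

Steady state: P = εσA T⁴.
A = 4πr² = 0.1108 m²; T⁴ = (464)⁴ = 4.635×10¹⁰ K⁴.
P = 0.75 × 5.67×10⁻⁸ × 0.1108 × 4.635×10¹⁰.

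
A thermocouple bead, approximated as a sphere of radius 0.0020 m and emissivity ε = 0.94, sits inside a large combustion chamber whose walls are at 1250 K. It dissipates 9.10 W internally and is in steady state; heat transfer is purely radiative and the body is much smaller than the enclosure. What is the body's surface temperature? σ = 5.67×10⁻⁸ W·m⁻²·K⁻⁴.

T ≈ 1550 K

For a small grey body in a large enclosure, net radiated power = εσA(T⁴ − T_w⁴).
Steady state: P = εσA(T⁴ − T_w⁴) with A = 4πr² = 5.027×10⁻⁵ m².
T⁴ = P/(εσA) + T_w⁴ = 9.10/(0.94·5.67×10⁻⁸·5.027×10⁻⁵) + (1250)⁴
    = 3.397×10¹² + 2.441×10¹² = 5.838×10¹² K⁴.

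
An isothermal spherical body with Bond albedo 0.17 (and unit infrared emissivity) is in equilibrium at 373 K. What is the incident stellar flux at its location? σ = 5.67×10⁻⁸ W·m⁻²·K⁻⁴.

(1−a)S·πr² = σ·4πr²·T⁴ ⇒ S = 4σT⁴/(1−a).
S = 4·5.67×10⁻⁸·1.936×10¹⁰/0.830.

S ≈ 5290 W/m²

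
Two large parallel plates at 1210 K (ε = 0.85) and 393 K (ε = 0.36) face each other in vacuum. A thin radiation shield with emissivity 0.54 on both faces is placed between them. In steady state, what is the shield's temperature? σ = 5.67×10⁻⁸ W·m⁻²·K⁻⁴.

T_s ≈ 1080 K

In steady state the net flux on the hot side equals that on the cold side.
σ(T₁⁴−T_s⁴)/D₁ = σ(T_s⁴−T₂⁴)/D₂, with D₁ = 1/ε₁+1/ε_s−1 = 2.028, D₂ = 1/ε_s+1/ε₂−1 = 3.630.
Solve for T_s⁴: T_s⁴ = (D₂·T₁⁴ + D₁·T₂⁴)/(D₁+D₂) = 1.384×10¹² K⁴.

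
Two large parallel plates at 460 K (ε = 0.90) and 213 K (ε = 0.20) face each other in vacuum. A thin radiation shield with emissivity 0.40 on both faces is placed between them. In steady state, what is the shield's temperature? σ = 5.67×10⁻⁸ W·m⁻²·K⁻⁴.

T_s ≈ 425 K

In steady state the net flux on the hot side equals that on the cold side.
σ(T₁⁴−T_s⁴)/D₁ = σ(T_s⁴−T₂⁴)/D₂, with D₁ = 1/ε₁+1/ε_s−1 = 2.611, D₂ = 1/ε_s+1/ε₂−1 = 6.500.
Solve for T_s⁴: T_s⁴ = (D₂·T₁⁴ + D₁·T₂⁴)/(D₁+D₂) = 3.253×10¹⁰ K⁴.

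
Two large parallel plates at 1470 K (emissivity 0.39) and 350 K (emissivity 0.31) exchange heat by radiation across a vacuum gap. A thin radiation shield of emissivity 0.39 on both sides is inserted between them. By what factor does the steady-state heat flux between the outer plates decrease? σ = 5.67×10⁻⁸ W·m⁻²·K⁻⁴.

Without shield: q₀ = σΔ(T⁴)/(1/ε₁+1/ε₂−1) with denominator 4.790.
With shield the two gaps are in series; the resistances add: (1/ε₁+1/ε_s−1)+(1/ε_s+1/ε₂−1) = 4.128+4.790 = 8.918.
Heat-flux ratio q₀/q = 8.918/4.790.

factor ≈ 1.86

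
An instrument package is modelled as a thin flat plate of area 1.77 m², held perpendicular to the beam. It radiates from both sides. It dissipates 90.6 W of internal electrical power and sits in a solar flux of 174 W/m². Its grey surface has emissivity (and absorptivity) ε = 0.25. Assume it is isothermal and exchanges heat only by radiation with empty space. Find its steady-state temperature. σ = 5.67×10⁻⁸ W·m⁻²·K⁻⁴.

T ≈ 240 K

At steady state, absorbed solar power + internal power = radiated power.
Absorbed: α·S·A_cross = 0.25·174·1.770 = 77.00 W (cross-section A).
Total input = 77.00 + 90.6 = 167.6 W.
Radiated: εσ·A_surf·T⁴ with A_surf = 2A = 3.540 m².
T⁴ = 167.6/(0.25·5.67×10⁻⁸·3.540) = 3.340×10⁹ K⁴.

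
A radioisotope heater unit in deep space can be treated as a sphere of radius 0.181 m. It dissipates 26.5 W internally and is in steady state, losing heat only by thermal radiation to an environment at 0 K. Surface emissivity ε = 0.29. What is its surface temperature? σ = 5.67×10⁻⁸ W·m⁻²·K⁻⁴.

T ≈ 250 K

Steady state: internal power = radiated power, P = εσA T⁴.
Radiating area A = 4πr² = 0.4117 m².
T⁴ = P/(εσA) = 26.5/(0.29·5.67×10⁻⁸·0.4117) = 3.915×10⁹ K⁴.
T = (3.915×10⁹)^(1/4).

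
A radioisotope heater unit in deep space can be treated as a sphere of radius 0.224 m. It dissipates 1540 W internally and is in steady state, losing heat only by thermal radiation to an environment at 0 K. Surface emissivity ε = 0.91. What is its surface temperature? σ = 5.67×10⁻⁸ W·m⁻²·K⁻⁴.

Steady state: internal power = radiated power, P = εσA T⁴.
Radiating area A = 4πr² = 0.6305 m².
T⁴ = P/(εσA) = 1540/(0.91·5.67×10⁻⁸·0.6305) = 4.734×10¹⁰ K⁴.
T = (4.734×10¹⁰)^(1/4).

T ≈ 466 K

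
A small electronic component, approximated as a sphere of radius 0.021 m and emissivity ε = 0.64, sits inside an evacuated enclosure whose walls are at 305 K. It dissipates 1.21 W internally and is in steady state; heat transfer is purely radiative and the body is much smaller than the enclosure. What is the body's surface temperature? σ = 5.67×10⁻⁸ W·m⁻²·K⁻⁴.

T ≈ 348 K

For a small grey body in a large enclosure, net radiated power = εσA(T⁴ − T_w⁴).
Steady state: P = εσA(T⁴ − T_w⁴) with A = 4πr² = 0.005542 m².
T⁴ = P/(εσA) + T_w⁴ = 1.21/(0.64·5.67×10⁻⁸·0.005542) + (305)⁴
    = 6.017×10⁹ + 8.654×10⁹ = 1.467×10¹⁰ K⁴.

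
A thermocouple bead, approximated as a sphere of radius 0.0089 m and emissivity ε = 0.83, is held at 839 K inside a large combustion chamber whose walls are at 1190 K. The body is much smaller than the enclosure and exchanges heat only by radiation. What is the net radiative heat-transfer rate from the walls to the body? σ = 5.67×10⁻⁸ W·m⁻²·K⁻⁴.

P_net ≈ 70.7 W

For a small grey body in a large enclosure: P_net = εσA(T_body⁴ − T_wall⁴).
A = 4πr² = 9.954×10⁻⁴ m²; T_body⁴ − T_wall⁴ = 4.955×10¹¹ − 2.005×10¹² = -1.510×10¹² K⁴.
|P_net| = 0.83·5.67×10⁻⁸·9.954×10⁻⁴·1.510×10¹².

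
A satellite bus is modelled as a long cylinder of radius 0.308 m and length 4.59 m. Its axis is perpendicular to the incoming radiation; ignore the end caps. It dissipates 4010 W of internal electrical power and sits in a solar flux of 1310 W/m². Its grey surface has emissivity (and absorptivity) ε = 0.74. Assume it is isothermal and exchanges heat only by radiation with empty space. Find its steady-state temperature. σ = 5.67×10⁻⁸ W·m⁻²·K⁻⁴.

At steady state, absorbed solar power + internal power = radiated power.
Absorbed: α·S·A_cross = 0.74·1310·2.827 = 2741 W (cross-section 2rL).
Total input = 2741 + 4010 = 6751 W.
Radiated: εσ·A_surf·T⁴ with A_surf = 2πrL = 8.883 m².
T⁴ = 6751/(0.74·5.67×10⁻⁸·8.883) = 1.811×10¹⁰ K⁴.

T ≈ 367 K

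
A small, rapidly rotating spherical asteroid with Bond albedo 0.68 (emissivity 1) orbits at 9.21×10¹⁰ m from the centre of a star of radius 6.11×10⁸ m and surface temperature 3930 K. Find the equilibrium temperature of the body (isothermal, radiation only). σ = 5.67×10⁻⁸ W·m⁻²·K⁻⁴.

T ≈ 170 K

The star's surface emits σT_*⁴; at distance d the flux is S = σT_*⁴(R_*/d)².
S = 5.67×10⁻⁸·(3930)⁴·(6.11×10⁸/9.21×10¹⁰)² = 595.3 W/m².
For an isothermal sphere T⁴ = (1−a)S/(4σ) = 8.399×10⁸ K⁴.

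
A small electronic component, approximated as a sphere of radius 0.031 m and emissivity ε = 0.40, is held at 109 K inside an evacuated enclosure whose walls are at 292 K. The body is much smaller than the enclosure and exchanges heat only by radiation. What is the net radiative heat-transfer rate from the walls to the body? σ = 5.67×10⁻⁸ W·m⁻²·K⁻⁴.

For a small grey body in a large enclosure: P_net = εσA(T_body⁴ − T_wall⁴).
A = 4πr² = 0.01208 m²; T_body⁴ − T_wall⁴ = 1.412×10⁸ − 7.270×10⁹ = -7.129×10⁹ K⁴.
|P_net| = 0.40·5.67×10⁻⁸·0.01208·7.129×10⁹.

P_net ≈ 1.95 W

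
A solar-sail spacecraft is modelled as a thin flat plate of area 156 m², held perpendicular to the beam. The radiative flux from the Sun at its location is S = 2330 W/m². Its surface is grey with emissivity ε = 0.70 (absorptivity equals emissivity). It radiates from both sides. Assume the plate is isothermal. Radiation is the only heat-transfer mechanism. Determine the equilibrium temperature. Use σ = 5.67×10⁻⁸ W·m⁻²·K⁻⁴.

At equilibrium, absorbed power = emitted power.
Absorbing cross-section = A = 156.0 m²; emitting surface = 2A = 312.0 m² (ratio 2).
εS·A_cross = εσ·A_surf·T⁴  ⇒  T⁴ = S/(2σ)   (ε cancels).
T⁴ = 2330/(2·5.67×10⁻⁸) = 2.055×10¹⁰ K⁴.
T = (2.055×10¹⁰)^(1/4).

T ≈ 379 K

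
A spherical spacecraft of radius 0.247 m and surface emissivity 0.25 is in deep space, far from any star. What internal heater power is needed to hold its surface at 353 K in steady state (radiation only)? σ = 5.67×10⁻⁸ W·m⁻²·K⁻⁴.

P ≈ 169 W

P = εσ·4πr²·T⁴.
4πr² = 0.7667 m²; T⁴ = 1.553×10¹⁰ K⁴.
P = 0.25·5.67×10⁻⁸·0.7667·1.553×10¹⁰.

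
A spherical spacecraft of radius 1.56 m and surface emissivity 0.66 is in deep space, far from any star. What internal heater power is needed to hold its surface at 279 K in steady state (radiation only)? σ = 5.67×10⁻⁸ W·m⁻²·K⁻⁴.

P = εσ·4πr²·T⁴.
4πr² = 30.58 m²; T⁴ = 6.059×10⁹ K⁴.
P = 0.66·5.67×10⁻⁸·30.58·6.059×10⁹.

P ≈ 6930 W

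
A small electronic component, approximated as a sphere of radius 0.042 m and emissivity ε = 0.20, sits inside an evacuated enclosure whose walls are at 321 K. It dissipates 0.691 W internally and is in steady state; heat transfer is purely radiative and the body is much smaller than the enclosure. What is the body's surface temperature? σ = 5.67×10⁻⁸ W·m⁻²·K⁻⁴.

For a small grey body in a large enclosure, net radiated power = εσA(T⁴ − T_w⁴).
Steady state: P = εσA(T⁴ − T_w⁴) with A = 4πr² = 0.02217 m².
T⁴ = P/(εσA) + T_w⁴ = 0.691/(0.20·5.67×10⁻⁸·0.02217) + (321)⁴
    = 2.749×10⁹ + 1.062×10¹⁰ = 1.337×10¹⁰ K⁴.

T ≈ 340 K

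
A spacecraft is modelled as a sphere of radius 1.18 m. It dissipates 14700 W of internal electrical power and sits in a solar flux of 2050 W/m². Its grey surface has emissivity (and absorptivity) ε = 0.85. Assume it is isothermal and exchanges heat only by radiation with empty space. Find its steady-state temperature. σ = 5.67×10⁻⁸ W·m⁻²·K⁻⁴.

At steady state, absorbed solar power + internal power = radiated power.
Absorbed: α·S·A_cross = 0.85·2050·4.374 = 7622 W (cross-section πr²).
Total input = 7622 + 14700 = 22320 W.
Radiated: εσ·A_surf·T⁴ with A_surf = 4πr² = 17.50 m².
T⁴ = 22320/(0.85·5.67×10⁻⁸·17.50) = 2.647×10¹⁰ K⁴.

T ≈ 403 K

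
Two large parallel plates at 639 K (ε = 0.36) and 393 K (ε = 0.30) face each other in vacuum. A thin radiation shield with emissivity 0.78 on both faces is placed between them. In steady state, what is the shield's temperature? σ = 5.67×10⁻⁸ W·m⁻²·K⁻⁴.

In steady state the net flux on the hot side equals that on the cold side.
σ(T₁⁴−T_s⁴)/D₁ = σ(T_s⁴−T₂⁴)/D₂, with D₁ = 1/ε₁+1/ε_s−1 = 3.060, D₂ = 1/ε_s+1/ε₂−1 = 3.615.
Solve for T_s⁴: T_s⁴ = (D₂·T₁⁴ + D₁·T₂⁴)/(D₁+D₂) = 1.012×10¹¹ K⁴.

T_s ≈ 564 K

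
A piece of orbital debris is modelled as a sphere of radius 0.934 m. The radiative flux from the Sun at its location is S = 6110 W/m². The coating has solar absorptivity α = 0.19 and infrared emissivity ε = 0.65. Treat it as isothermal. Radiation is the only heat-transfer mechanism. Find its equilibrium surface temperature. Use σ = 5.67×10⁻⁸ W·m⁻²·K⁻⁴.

At equilibrium, absorbed power = emitted power.
Absorbing cross-section = πr² = 2.741 m²; emitting surface = 4πr² = 10.96 m² (ratio 4).
αS·A_cross = εσ·A_surf·T⁴  ⇒  T⁴ = αS/(ε·4σ).
T⁴ = 0.190·6110/(0.65·4·5.67×10⁻⁸) = 7.875×10⁹ K⁴.
T = (7.875×10⁹)^(1/4).

T ≈ 298 K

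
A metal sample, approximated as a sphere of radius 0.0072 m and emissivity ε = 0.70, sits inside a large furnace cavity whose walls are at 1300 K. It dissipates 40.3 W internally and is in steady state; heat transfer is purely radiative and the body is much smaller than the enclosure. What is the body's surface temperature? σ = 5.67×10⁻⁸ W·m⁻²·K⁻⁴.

T ≈ 1450 K

For a small grey body in a large enclosure, net radiated power = εσA(T⁴ − T_w⁴).
Steady state: P = εσA(T⁴ − T_w⁴) with A = 4πr² = 6.514×10⁻⁴ m².
T⁴ = P/(εσA) + T_w⁴ = 40.3/(0.70·5.67×10⁻⁸·6.514×10⁻⁴) + (1300)⁴
    = 1.559×10¹² + 2.856×10¹² = 4.415×10¹² K⁴.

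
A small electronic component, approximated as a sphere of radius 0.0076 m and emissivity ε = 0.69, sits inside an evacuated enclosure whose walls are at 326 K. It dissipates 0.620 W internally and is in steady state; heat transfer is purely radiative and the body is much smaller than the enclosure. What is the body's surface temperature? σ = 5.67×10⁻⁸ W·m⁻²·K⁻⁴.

T ≈ 427 K

For a small grey body in a large enclosure, net radiated power = εσA(T⁴ − T_w⁴).
Steady state: P = εσA(T⁴ − T_w⁴) with A = 4πr² = 7.258×10⁻⁴ m².
T⁴ = P/(εσA) + T_w⁴ = 0.620/(0.69·5.67×10⁻⁸·7.258×10⁻⁴) + (326)⁴
    = 2.183×10¹⁰ + 1.129×10¹⁰ = 3.313×10¹⁰ K⁴.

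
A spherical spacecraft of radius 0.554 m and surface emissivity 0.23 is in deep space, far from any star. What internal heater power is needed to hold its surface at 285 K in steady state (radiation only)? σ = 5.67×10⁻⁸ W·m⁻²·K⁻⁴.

P = εσ·4πr²·T⁴.
4πr² = 3.857 m²; T⁴ = 6.598×10⁹ K⁴.
P = 0.23·5.67×10⁻⁸·3.857·6.598×10⁹.

P ≈ 332 W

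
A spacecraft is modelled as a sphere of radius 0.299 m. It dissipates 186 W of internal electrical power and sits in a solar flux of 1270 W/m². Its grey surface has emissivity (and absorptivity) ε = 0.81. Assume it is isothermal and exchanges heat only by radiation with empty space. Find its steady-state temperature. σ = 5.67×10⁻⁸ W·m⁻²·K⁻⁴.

T ≈ 310 K

At steady state, absorbed solar power + internal power = radiated power.
Absorbed: α·S·A_cross = 0.81·1270·0.2809 = 288.9 W (cross-section πr²).
Total input = 288.9 + 186 = 474.9 W.
Radiated: εσ·A_surf·T⁴ with A_surf = 4πr² = 1.123 m².
T⁴ = 474.9/(0.81·5.67×10⁻⁸·1.123) = 9.205×10⁹ K⁴.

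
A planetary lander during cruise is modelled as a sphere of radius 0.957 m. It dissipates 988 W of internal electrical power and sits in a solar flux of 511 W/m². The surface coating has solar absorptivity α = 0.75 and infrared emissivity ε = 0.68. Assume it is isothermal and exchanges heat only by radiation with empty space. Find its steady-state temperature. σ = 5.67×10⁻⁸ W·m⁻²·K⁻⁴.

T ≈ 262 K

At steady state, absorbed solar power + internal power = radiated power.
Absorbed: α·S·A_cross = 0.75·511·2.877 = 1103 W (cross-section πr²).
Total input = 1103 + 988 = 2091 W.
Radiated: εσ·A_surf·T⁴ with A_surf = 4πr² = 11.51 m².
T⁴ = 2091/(0.68·5.67×10⁻⁸·11.51) = 4.712×10⁹ K⁴.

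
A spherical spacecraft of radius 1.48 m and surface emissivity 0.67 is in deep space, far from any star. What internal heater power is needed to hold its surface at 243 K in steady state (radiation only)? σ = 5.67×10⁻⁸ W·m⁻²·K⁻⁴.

P ≈ 3650 W

P = εσ·4πr²·T⁴.
4πr² = 27.53 m²; T⁴ = 3.487×10⁹ K⁴.
P = 0.67·5.67×10⁻⁸·27.53·3.487×10⁹.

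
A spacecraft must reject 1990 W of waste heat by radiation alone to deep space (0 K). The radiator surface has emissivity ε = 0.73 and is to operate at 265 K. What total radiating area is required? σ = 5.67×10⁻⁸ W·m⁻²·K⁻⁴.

P = εσA T⁴ ⇒ A = P/(εσT⁴).
T⁴ = 4.932×10⁹ K⁴.
A = 1990/(0.73 × 5.67×10⁻⁸ × 4.932×10⁹).

A ≈ 9.75 m²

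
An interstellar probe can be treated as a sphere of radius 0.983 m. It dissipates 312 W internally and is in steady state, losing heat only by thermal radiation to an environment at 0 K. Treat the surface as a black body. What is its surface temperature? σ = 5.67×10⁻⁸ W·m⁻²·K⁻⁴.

T ≈ 146 K

Steady state: internal power = radiated power, P = εσA T⁴.
Radiating area A = 4πr² = 12.14 m².
T⁴ = P/(εσA) = 312/(1.0·5.67×10⁻⁸·12.14) = 4.532×10⁸ K⁴.
T = (4.532×10⁸)^(1/4).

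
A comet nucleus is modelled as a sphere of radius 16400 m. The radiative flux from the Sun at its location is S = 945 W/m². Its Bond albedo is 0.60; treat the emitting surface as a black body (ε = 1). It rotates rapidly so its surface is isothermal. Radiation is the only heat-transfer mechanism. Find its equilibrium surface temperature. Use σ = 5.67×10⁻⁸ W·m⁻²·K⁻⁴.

At equilibrium, absorbed power = emitted power.
Absorbing cross-section = πr² = 8.450×10⁸ m²; emitting surface = 4πr² = 3.380×10⁹ m² (ratio 4).
(1−a)S·A_cross = εσ·A_surf·T⁴  ⇒  T⁴ = (1−a)S/(4σ).
T⁴ = 0.400·945/(4·5.67×10⁻⁸) = 1.667×10⁹ K⁴.
T = (1.667×10⁹)^(1/4).

T ≈ 202 K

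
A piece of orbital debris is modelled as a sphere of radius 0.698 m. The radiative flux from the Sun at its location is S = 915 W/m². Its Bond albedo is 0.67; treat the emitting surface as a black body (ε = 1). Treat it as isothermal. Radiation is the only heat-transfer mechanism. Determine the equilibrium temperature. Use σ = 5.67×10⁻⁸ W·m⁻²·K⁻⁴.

T ≈ 191 K

At equilibrium, absorbed power = emitted power.
Absorbing cross-section = πr² = 1.531 m²; emitting surface = 4πr² = 6.122 m² (ratio 4).
(1−a)S·A_cross = εσ·A_surf·T⁴  ⇒  T⁴ = (1−a)S/(4σ).
T⁴ = 0.330·915/(4·5.67×10⁻⁸) = 1.331×10⁹ K⁴.
T = (1.331×10⁹)^(1/4).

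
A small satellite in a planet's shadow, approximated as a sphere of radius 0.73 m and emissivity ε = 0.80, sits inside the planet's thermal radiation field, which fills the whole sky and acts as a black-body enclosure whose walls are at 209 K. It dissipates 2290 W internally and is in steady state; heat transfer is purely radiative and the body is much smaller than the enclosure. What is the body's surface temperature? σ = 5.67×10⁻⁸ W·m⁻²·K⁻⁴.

T ≈ 312 K

For a small grey body in a large enclosure, net radiated power = εσA(T⁴ − T_w⁴).
Steady state: P = εσA(T⁴ − T_w⁴) with A = 4πr² = 6.697 m².
T⁴ = P/(εσA) + T_w⁴ = 2290/(0.80·5.67×10⁻⁸·6.697) + (209)⁴
    = 7.539×10⁹ + 1.908×10⁹ = 9.447×10⁹ K⁴.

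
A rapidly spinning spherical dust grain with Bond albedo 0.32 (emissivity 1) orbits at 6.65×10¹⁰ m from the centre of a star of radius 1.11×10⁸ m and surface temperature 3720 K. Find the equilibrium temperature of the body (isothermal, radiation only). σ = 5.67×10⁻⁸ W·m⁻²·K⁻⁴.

T ≈ 97.6 K

The star's surface emits σT_*⁴; at distance d the flux is S = σT_*⁴(R_*/d)².
S = 5.67×10⁻⁸·(3720)⁴·(1.11×10⁸/6.65×10¹⁰)² = 30.25 W/m².
For an isothermal sphere T⁴ = (1−a)S/(4σ) = 9.070×10⁷ K⁴.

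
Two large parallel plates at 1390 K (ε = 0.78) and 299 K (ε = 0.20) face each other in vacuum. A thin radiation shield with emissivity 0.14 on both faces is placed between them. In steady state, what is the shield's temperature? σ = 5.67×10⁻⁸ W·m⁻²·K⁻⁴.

T_s ≈ 1220 K

In steady state the net flux on the hot side equals that on the cold side.
σ(T₁⁴−T_s⁴)/D₁ = σ(T_s⁴−T₂⁴)/D₂, with D₁ = 1/ε₁+1/ε_s−1 = 7.425, D₂ = 1/ε_s+1/ε₂−1 = 11.14.
Solve for T_s⁴: T_s⁴ = (D₂·T₁⁴ + D₁·T₂⁴)/(D₁+D₂) = 2.243×10¹² K⁴.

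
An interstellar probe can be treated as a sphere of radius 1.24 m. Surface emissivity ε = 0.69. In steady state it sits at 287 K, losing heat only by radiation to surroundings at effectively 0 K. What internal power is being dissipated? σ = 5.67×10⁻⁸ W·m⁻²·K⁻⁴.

P ≈ 5130 W

Steady state: P = εσA T⁴.
A = 4πr² = 19.32 m²; T⁴ = (287)⁴ = 6.785×10⁹ K⁴.
P = 0.69 × 5.67×10⁻⁸ × 19.32 × 6.785×10⁹.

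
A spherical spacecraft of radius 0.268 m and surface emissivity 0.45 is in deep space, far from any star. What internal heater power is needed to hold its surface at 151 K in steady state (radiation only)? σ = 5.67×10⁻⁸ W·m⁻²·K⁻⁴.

P ≈ 12.0 W

P = εσ·4πr²·T⁴.
4πr² = 0.9026 m²; T⁴ = 5.199×10⁸ K⁴.
P = 0.45·5.67×10⁻⁸·0.9026·5.199×10⁸.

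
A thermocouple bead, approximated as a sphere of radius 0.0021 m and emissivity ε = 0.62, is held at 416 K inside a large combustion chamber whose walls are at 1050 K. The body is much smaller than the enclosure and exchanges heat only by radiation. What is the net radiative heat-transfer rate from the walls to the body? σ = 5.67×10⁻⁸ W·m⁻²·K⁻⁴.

P_net ≈ 2.31 W

For a small grey body in a large enclosure: P_net = εσA(T_body⁴ − T_wall⁴).
A = 4πr² = 5.542×10⁻⁵ m²; T_body⁴ − T_wall⁴ = 2.995×10¹⁰ − 1.216×10¹² = -1.186×10¹² K⁴.
|P_net| = 0.62·5.67×10⁻⁸·5.542×10⁻⁵·1.186×10¹².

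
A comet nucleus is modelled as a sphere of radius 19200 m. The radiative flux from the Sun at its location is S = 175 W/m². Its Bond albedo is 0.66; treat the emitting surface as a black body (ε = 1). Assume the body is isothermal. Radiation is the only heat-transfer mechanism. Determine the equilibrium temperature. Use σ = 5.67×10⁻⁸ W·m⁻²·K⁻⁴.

At equilibrium, absorbed power = emitted power.
Absorbing cross-section = πr² = 1.158×10⁹ m²; emitting surface = 4πr² = 4.632×10⁹ m² (ratio 4).
(1−a)S·A_cross = εσ·A_surf·T⁴  ⇒  T⁴ = (1−a)S/(4σ).
T⁴ = 0.340·175/(4·5.67×10⁻⁸) = 2.623×10⁸ K⁴.
T = (2.623×10⁸)^(1/4).

T ≈ 127 K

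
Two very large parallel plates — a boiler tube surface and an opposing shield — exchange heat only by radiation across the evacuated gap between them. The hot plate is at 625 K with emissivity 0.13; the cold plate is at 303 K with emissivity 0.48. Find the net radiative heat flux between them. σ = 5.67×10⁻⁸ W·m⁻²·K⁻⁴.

For two infinite grey parallel plates, q = σ(T₁⁴ − T₂⁴)/(1/ε₁ + 1/ε₂ − 1).
T₁⁴ − T₂⁴ = 1.526×10¹¹ − 8.429×10⁹ = 1.442×10¹¹ K⁴.
1/ε₁ + 1/ε₂ − 1 = 7.692 + 2.083 − 1 = 8.776.
q = 5.67×10⁻⁸ × 1.442×10¹¹ / 8.776.

q ≈ 931 W/m²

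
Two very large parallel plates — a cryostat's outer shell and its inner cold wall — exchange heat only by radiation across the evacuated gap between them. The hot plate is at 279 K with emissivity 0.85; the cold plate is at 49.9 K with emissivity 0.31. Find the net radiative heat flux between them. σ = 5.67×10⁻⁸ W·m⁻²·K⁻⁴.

q ≈ 101 W/m²

For two infinite grey parallel plates, q = σ(T₁⁴ − T₂⁴)/(1/ε₁ + 1/ε₂ − 1).
T₁⁴ − T₂⁴ = 6.059×10⁹ − 6.200×10⁶ = 6.053×10⁹ K⁴.
1/ε₁ + 1/ε₂ − 1 = 1.176 + 3.226 − 1 = 3.402.
q = 5.67×10⁻⁸ × 6.053×10⁹ / 3.402.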